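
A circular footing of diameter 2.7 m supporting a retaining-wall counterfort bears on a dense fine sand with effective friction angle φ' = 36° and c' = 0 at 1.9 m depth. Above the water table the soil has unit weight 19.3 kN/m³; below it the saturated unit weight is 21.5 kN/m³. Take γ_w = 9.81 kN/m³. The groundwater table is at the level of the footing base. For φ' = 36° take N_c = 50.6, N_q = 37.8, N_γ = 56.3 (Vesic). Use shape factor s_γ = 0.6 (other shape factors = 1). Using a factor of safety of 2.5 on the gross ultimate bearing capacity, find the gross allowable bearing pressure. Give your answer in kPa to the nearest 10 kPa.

q_all ≈ 770 kPa

q = γ·D_f = 19.3 × 1.9 = 36.67 kPa.
For the ½γBN_γ term take γ' = 21.5 − 9.81 = 11.69 kN/m³ (soil below base is submerged).
q·N_q = 36.67 × 37.8 = 1386.1 kPa
0.5·γ·B·N_γ·s_γ = 0.5 × 11.69 × 2.7 × 56.3 × 0.6 = 533.1 kPa
q_ult = 1386.1 + 533.1 = 1919.2 kPa.
q_all = 1919.2 / 2.5 = 767.69 kPa.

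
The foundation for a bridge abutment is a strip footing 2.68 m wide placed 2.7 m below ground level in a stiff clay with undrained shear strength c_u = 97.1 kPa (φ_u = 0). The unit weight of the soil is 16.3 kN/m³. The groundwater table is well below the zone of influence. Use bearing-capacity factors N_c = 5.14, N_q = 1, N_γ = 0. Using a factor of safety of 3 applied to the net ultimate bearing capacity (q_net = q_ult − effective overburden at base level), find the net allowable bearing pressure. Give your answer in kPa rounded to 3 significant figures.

q_all(net) ≈ 166 kPa

Overburden at base level: q = 16.3 × 2.7 = 44.01 kPa.
Cohesion term c·N_c = 97.1 × 5.14 = 499.09 kPa; surcharge term q·N_q = 44.01 × 1 = 44.01 kPa.
q_ult = 499.09 + 44.01 = 543.1 kPa.
Net ultimate: q_net = 543.1 − 44.01 = 499.09 kPa.
q_all(net) = 499.09 / 3 = 166.36 kPa.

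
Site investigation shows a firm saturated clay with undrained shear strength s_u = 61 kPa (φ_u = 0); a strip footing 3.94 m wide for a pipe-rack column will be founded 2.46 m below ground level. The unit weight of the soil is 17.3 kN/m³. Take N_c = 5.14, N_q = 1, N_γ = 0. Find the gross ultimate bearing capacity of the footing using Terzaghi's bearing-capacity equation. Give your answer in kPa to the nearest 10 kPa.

Effective surcharge at the founding depth q = γ·D_f = 17.3 × 2.46 = 42.558 kPa.
q_ult = c·N_c + q·N_q
     = 61 × 5.14 + 42.558 × 1
     = 313.54 + 42.558 = 356.1 kPa.

q_ult ≈ 360 kPa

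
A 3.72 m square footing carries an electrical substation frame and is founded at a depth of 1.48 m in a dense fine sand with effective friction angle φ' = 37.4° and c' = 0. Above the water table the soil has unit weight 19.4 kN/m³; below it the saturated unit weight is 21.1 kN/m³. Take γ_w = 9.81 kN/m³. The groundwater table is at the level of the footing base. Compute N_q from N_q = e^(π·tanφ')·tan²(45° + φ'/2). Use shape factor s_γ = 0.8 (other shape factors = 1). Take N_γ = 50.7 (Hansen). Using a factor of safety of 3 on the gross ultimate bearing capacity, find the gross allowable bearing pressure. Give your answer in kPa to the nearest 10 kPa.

q_all ≈ 720 kPa

N_q = e^(π·tan37.4°)·tan²(63.7°) = 45.22.
q = γ·D_f = 19.4 × 1.48 = 28.712 kPa.
For the ½γBN_γ term take γ' = 21.1 − 9.81 = 11.29 kN/m³ (soil below base is submerged).
q·N_q = 28.712 × 45.215 = 1298.2 kPa
0.5·γ·B·N_γ·s_γ = 0.5 × 11.29 × 3.72 × 50.7 × 0.8 = 851.74 kPa
q_ult = 1298.2 + 851.74 = 2150 kPa.
q_all = 2150 / 3 = 716.65 kPa.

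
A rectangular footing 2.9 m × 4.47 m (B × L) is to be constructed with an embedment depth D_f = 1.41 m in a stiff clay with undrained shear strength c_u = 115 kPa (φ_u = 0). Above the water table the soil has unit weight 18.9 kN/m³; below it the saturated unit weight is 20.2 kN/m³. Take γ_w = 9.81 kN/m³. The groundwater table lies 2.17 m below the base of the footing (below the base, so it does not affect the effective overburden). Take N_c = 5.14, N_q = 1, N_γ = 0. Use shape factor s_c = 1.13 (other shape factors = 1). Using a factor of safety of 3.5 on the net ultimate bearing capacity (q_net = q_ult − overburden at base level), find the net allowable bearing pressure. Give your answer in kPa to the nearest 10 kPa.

q_all(net) ≈ 190 kPa

Overburden at base level: q = 18.9 × 1.41 = 26.649 kPa.
Cohesion term c·N_c·s_c = 115 × 5.14 × 1.13 = 667.94 kPa; surcharge term q·N_q = 26.649 × 1 = 26.649 kPa.
q_ult = 667.94 + 26.649 = 694.59 kPa.
q_net = 694.59 − 26.649 = 667.94 kPa.
q_all(net) = 667.94 / 3.5 = 190.84 kPa.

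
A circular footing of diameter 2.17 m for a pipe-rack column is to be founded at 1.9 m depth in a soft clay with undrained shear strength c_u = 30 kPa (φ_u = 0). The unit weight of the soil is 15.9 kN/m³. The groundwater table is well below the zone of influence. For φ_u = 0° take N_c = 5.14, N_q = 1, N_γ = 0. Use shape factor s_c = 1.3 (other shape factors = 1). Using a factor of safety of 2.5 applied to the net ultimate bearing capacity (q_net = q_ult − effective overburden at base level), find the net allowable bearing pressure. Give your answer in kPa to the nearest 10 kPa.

q_all(net) ≈ 80 kPa

Effective surcharge at the founding depth q = γ·D_f = 15.9 × 1.9 = 30.21 kPa.
q_ult = c·N_c·s_c + q·N_q
     = 30 × 5.14 × 1.3 + 30.21 × 1
     = 200.46 + 30.21 = 230.67 kPa.
Net ultimate: q_net = 230.67 − 30.21 = 200.46 kPa.
q_all(net) = 200.46 / 2.5 = 80.184 kPa.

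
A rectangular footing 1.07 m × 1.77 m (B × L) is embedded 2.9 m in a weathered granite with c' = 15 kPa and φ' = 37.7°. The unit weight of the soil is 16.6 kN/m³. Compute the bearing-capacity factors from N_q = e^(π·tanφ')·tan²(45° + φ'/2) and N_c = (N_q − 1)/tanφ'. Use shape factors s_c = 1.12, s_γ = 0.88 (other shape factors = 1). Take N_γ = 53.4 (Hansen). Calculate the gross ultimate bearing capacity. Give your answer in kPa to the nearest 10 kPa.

tan37.7° = 0.7729, so N_q = e^(π×0.7729)·tan²(63.85°) = 11.337 × 4.148 = 47.03.
N_c = (47.03 − 1)/tan37.7° = 59.56.
Overburden at base level: q = 16.6 × 2.9 = 48.14 kPa.
Cohesion term c·N_c·s_c = 15 × 59.558 × 1.12 = 1000.6 kPa; surcharge term q·N_q = 48.14 × 47.031 = 2264.1 kPa; self-weight term 0.5·γ·B·N_γ·s_γ = 0.5 × 16.6 × 1.07 × 53.4 × 0.88 = 417.34 kPa.
q_ult = 1000.6 + 2264.1 + 417.34 = 3682 kPa.

q_ult ≈ 3680 kPa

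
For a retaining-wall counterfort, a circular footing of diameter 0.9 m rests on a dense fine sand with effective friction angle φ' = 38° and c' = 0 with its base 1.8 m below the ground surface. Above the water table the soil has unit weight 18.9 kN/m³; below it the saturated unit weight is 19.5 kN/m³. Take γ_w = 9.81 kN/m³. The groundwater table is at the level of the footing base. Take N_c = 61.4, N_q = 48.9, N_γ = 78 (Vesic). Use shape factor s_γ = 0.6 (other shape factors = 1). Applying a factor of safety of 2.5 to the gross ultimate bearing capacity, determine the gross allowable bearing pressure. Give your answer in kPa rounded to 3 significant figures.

q = γ·D_f = 18.9 × 1.8 = 34.02 kPa.
For the ½γBN_γ term take γ' = 19.5 − 9.81 = 9.69 kN/m³ (soil below base is submerged).
q·N_q = 34.02 × 48.9 = 1663.6 kPa
0.5·γ·B·N_γ·s_γ = 0.5 × 9.69 × 0.9 × 78 × 0.6 = 204.07 kPa
q_ult = 1663.6 + 204.07 = 1867.6 kPa.
q_all = q_ult / FS = 1867.6 / 2.5 = 747.06 kPa.

q_all ≈ 747 kPa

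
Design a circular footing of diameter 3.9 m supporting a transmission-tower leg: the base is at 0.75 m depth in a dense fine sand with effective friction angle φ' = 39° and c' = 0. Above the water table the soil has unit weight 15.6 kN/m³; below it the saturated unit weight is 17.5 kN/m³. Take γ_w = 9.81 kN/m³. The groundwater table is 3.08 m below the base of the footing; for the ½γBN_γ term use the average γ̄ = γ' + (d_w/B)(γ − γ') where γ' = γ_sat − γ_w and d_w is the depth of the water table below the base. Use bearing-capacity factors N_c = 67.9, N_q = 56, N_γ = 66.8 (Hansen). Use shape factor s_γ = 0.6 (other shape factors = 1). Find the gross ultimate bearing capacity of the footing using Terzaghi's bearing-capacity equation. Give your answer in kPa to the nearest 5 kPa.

q_ult ≈ 1745 kPa

q = γ·D_f = 15.6 × 0.75 = 11.7 kPa.
γ' = 7.69 kN/m³; averaging over the depth B below the base, γ̄ = γ' + (d_w/B)(γ − γ') = 13.937 kN/m³.
q·N_q = 11.7 × 56 = 655.2 kPa
0.5·γ·B·N_γ·s_γ = 0.5 × 13.937 × 3.9 × 66.8 × 0.6 = 1089.3 kPa
q_ult = 655.2 + 1089.3 = 1744.5 kPa.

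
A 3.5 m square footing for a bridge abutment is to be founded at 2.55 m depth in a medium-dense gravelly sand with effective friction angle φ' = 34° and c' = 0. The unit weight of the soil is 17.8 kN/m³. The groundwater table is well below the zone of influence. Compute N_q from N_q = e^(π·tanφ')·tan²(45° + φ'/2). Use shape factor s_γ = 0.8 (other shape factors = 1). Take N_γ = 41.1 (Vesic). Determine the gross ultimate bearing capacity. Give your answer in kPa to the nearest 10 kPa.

tan34° = 0.6745, so N_q = e^(π×0.6745)·tan²(62°) = 8.323 × 3.537 = 29.44.
q = γ·D_f = 17.8 × 2.55 = 45.39 kPa.
q·N_q = 45.39 × 29.44 = 1336.3 kPa
0.5·γ·B·N_γ·s_γ = 0.5 × 17.8 × 3.5 × 41.1 × 0.8 = 1024.2 kPa
q_ult = 1336.3 + 1024.2 = 2360.5 kPa.

q_ult ≈ 2360 kPa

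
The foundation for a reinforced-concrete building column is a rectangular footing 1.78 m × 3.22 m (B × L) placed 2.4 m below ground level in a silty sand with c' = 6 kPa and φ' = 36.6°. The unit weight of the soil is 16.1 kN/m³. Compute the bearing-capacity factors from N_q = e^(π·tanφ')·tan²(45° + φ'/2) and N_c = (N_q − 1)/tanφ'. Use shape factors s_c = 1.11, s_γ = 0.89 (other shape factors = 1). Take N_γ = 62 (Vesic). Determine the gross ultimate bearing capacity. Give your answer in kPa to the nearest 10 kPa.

tan36.6° = 0.7427, so N_q = e^(π×0.7427)·tan²(63.3°) = 10.31 × 3.953 = 40.76.
N_c = (40.76 − 1)/tan36.6° = 53.54.
q = γ·D_f = 16.1 × 2.4 = 38.64 kPa.
c·N_c·s_c = 6 × 53.536 × 1.11 = 356.55 kPa
q·N_q = 38.64 × 40.76 = 1575 kPa
0.5·γ·B·N_γ·s_γ = 0.5 × 16.1 × 1.78 × 62 × 0.89 = 790.67 kPa
q_ult = 356.55 + 1575 + 790.67 = 2722.2 kPa.

q_ult ≈ 2720 kPa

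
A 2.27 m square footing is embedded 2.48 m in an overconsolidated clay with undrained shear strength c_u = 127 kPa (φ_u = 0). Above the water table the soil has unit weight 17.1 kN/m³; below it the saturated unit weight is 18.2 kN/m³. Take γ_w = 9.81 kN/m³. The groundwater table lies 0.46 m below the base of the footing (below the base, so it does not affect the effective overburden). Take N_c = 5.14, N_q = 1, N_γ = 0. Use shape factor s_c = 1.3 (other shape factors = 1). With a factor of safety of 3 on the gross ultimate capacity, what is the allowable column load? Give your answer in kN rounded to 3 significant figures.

P_all ≈ 1530 kN

Effective surcharge at the founding depth q = γ·D_f = 17.1 × 2.48 = 42.408 kPa.
q_ult = c·N_c·s_c + q·N_q
     = 127 × 5.14 × 1.3 + 42.408 × 1
     = 848.61 + 42.408 = 891.02 kPa.
Gross allowable pressure q_all = 891.02 / 3 = 297.01 kPa.
Footing area = 5.1529 m², so allowable column load = 297.01 × 5.1529 = 1530.4 kN.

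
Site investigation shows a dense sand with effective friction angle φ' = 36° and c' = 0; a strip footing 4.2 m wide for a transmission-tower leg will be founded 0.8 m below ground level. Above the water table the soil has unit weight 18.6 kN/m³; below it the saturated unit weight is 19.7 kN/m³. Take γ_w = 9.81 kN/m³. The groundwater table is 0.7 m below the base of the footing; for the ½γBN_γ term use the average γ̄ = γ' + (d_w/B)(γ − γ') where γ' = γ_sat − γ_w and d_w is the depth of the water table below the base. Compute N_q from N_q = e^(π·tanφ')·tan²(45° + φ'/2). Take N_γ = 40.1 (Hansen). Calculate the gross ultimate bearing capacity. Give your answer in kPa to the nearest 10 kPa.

tan36° = 0.7265, so N_q = e^(π×0.7265)·tan²(63°) = 9.801 × 3.852 = 37.75.
Overburden at base level: q = 18.6 × 0.8 = 14.88 kPa.
The water table is 0.7 m below the base (< B = 4.2 m), so the ½γBN_γ term uses γ̄ = γ' + (d_w/B)(γ − γ') = 9.89 + (0.7/4.2)(18.6 − 9.89) = 11.342 kN/m³.
Surcharge term q·N_q = 14.88 × 37.752 = 561.76 kPa; self-weight term 0.5·γ·B·N_γ = 0.5 × 11.342 × 4.2 × 40.1 = 955.08 kPa.
q_ult = 561.76 + 955.08 = 1516.8 kPa.

q_ult ≈ 1520 kPa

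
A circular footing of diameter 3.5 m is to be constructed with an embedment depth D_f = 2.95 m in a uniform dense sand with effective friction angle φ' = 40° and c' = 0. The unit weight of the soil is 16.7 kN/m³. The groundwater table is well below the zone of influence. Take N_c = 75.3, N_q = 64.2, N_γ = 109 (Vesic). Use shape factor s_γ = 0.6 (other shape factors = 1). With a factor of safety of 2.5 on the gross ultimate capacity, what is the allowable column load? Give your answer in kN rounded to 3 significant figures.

P_all ≈ 19500 kN

Overburden at base level: q = 16.7 × 2.95 = 49.265 kPa.
Surcharge term q·N_q = 49.265 × 64.2 = 3162.8 kPa; self-weight term 0.5·γ·B·N_γ·s_γ = 0.5 × 16.7 × 3.5 × 109 × 0.6 = 1911.3 kPa.
q_ult = 3162.8 + 1911.3 = 5074.1 kPa.
Gross allowable pressure q_all = 5074.1 / 2.5 = 2029.7 kPa.
Footing area = 9.6211 m², so allowable column load = 2029.7 × 9.6211 = 19527 kN.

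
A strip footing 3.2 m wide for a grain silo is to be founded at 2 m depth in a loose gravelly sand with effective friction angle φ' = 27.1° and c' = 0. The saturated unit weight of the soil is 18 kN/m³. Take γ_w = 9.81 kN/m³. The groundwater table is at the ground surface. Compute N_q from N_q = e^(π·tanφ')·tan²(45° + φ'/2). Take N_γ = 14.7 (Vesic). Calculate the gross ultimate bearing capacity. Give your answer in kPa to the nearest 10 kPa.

tan27.1° = 0.5117, so N_q = e^(π×0.5117)·tan²(58.55°) = 4.991 × 2.673 = 13.34.
γ' = 18 − 9.81 = 8.19 kN/m³ (submerged throughout). q = 8.19 × 2 = 16.38 kPa; the same γ' applies in the ½γBN_γ term.
q·N_q = 16.38 × 13.343 = 218.56 kPa
0.5·γ·B·N_γ = 0.5 × 8.19 × 3.2 × 14.7 = 192.63 kPa
q_ult = 218.56 + 192.63 = 411.19 kPa.

q_ult ≈ 410 kPa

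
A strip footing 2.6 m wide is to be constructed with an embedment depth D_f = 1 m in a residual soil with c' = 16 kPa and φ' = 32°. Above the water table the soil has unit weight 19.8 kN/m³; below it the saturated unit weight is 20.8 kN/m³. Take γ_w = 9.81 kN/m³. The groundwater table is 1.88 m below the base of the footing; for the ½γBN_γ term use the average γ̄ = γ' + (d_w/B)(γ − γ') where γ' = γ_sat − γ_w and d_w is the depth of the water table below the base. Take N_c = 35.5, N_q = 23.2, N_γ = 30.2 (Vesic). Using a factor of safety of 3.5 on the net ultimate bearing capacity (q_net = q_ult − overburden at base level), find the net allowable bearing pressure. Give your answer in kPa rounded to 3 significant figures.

q_all(net) ≈ 483 kPa

q = γ·D_f = 19.8 × 1 = 19.8 kPa.
γ' = 10.99 kN/m³; averaging over the depth B below the base, γ̄ = γ' + (d_w/B)(γ − γ') = 17.36 kN/m³.
c·N_c = 16 × 35.5 = 568 kPa
q·N_q = 19.8 × 23.2 = 459.36 kPa
0.5·γ·B·N_γ = 0.5 × 17.36 × 2.6 × 30.2 = 681.57 kPa
q_ult = 568 + 459.36 + 681.57 = 1708.9 kPa.
q_net = 1708.9 − 19.8 = 1689.1 kPa.
q_all(net) = 1689.1 / 3.5 = 482.61 kPa.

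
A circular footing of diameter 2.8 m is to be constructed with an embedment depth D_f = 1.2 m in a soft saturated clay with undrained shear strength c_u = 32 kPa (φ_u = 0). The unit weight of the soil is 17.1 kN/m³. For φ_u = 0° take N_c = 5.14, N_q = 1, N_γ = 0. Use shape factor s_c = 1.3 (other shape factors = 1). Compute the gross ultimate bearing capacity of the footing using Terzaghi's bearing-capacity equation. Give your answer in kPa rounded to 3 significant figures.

q_ult ≈ 234 kPa

Effective surcharge at the founding depth q = γ·D_f = 17.1 × 1.2 = 20.52 kPa.
q_ult = c·N_c·s_c + q·N_q
     = 32 × 5.14 × 1.3 + 20.52 × 1
     = 213.82 + 20.52 = 234.34 kPa.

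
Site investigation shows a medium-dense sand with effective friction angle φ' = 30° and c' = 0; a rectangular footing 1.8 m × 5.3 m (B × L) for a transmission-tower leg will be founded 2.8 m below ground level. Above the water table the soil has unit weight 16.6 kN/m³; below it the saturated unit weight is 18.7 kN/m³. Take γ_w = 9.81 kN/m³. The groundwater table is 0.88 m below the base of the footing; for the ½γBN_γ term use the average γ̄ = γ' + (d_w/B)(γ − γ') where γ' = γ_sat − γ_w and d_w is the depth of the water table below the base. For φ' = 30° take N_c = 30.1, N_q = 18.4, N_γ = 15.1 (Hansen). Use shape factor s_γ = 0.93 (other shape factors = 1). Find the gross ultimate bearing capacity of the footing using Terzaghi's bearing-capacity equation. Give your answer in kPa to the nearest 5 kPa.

Overburden at base level: q = 16.6 × 2.8 = 46.48 kPa.
The water table is 0.88 m below the base (< B = 1.8 m), so the ½γBN_γ term uses γ̄ = γ' + (d_w/B)(γ − γ') = 8.89 + (0.88/1.8)(16.6 − 8.89) = 12.659 kN/m³.
Surcharge term q·N_q = 46.48 × 18.4 = 855.23 kPa; self-weight term 0.5·γ·B·N_γ·s_γ = 0.5 × 12.659 × 1.8 × 15.1 × 0.93 = 160 kPa.
q_ult = 855.23 + 160 = 1015.2 kPa.

q_ult ≈ 1015 kPa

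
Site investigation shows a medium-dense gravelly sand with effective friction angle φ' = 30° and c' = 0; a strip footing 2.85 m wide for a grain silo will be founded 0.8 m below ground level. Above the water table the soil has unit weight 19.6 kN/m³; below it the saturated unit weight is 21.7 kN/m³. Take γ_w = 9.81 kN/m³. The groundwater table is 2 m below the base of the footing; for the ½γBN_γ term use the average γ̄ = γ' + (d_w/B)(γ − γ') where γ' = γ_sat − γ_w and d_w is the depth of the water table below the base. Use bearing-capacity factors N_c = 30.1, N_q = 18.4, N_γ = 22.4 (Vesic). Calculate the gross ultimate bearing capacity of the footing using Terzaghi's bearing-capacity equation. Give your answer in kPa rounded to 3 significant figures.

Overburden at base level: q = 19.6 × 0.8 = 15.68 kPa.
The water table is 2 m below the base (< B = 2.85 m), so the ½γBN_γ term uses γ̄ = γ' + (d_w/B)(γ − γ') = 11.89 + (2/2.85)(19.6 − 11.89) = 17.301 kN/m³.
Surcharge term q·N_q = 15.68 × 18.4 = 288.51 kPa; self-weight term 0.5·γ·B·N_γ = 0.5 × 17.301 × 2.85 × 22.4 = 552.23 kPa.
q_ult = 288.51 + 552.23 = 840.74 kPa.

q_ult ≈ 841 kPa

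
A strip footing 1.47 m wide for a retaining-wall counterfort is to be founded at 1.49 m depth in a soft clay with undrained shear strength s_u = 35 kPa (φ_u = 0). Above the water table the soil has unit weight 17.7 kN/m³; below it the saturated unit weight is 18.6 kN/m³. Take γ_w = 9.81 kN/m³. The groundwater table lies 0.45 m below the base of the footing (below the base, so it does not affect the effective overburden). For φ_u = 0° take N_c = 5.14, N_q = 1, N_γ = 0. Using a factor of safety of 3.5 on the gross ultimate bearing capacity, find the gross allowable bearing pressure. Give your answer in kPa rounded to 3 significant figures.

q_all ≈ 58.9 kPa

Overburden at base level: q = 17.7 × 1.49 = 26.373 kPa.
Cohesion term c·N_c = 35 × 5.14 = 179.9 kPa; surcharge term q·N_q = 26.373 × 1 = 26.373 kPa.
q_ult = 179.9 + 26.373 = 206.27 kPa.
q_all = 206.27 / 3.5 = 58.935 kPa.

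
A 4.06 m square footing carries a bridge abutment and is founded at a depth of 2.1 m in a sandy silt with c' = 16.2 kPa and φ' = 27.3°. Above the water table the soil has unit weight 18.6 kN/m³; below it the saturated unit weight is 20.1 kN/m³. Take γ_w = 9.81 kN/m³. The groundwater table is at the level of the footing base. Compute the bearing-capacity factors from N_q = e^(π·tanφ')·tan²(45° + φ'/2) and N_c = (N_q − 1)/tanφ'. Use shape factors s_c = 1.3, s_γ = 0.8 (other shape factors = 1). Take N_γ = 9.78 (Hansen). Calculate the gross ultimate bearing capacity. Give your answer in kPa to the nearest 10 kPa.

tan27.3° = 0.5161, so N_q = e^(π×0.5161)·tan²(58.65°) = 5.061 × 2.694 = 13.64.
N_c = (13.64 − 1)/tan27.3° = 24.48.
q = γ·D_f = 18.6 × 2.1 = 39.06 kPa.
For the ½γBN_γ term take γ' = 20.1 − 9.81 = 10.29 kN/m³ (soil below base is submerged).
c·N_c·s_c = 16.2 × 24.481 × 1.3 = 515.58 kPa
q·N_q = 39.06 × 13.636 = 532.61 kPa
0.5·γ·B·N_γ·s_γ = 0.5 × 10.29 × 4.06 × 9.78 × 0.8 = 163.43 kPa
q_ult = 515.58 + 532.61 + 163.43 = 1211.6 kPa.

q_ult ≈ 1210 kPa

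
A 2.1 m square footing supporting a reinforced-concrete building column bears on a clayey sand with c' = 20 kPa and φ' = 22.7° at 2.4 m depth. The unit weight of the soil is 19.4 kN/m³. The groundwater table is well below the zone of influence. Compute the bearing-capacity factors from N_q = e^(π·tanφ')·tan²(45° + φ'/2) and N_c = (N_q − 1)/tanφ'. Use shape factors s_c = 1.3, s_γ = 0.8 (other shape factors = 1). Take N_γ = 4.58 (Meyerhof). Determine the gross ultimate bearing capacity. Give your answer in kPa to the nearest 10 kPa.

q_ult ≈ 930 kPa

tan22.7° = 0.4183, so N_q = e^(π×0.4183)·tan²(56.35°) = 3.722 × 2.257 = 8.4.
N_c = (8.4 − 1)/tan22.7° = 17.69.
Effective surcharge at the founding depth q = γ·D_f = 19.4 × 2.4 = 46.56 kPa.
q_ult = c·N_c·s_c + q·N_q + 0.5·γ·B·N_γ·s_γ
     = 20 × 17.688 × 1.3 + 46.56 × 8.399 + 0.5 × 19.4 × 2.1 × 4.58 × 0.8
     = 459.89 + 391.06 + 74.636 = 925.58 kPa.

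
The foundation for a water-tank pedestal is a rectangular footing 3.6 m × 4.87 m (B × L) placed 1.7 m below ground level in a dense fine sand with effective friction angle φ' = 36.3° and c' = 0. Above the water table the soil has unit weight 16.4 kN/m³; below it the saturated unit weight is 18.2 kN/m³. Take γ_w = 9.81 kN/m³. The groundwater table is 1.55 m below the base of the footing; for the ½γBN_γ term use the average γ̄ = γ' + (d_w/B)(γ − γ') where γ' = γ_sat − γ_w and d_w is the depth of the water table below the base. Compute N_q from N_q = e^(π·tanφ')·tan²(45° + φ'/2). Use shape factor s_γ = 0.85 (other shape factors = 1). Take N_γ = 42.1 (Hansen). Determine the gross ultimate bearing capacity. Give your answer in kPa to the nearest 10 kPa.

tan36.3° = 0.7346, so N_q = e^(π×0.7346)·tan²(63.15°) = 10.052 × 3.902 = 39.22.
Effective surcharge at the founding depth q = γ·D_f = 16.4 × 1.7 = 27.88 kPa.
With d_w = 1.55 m < B, γ̄ = 8.39 + (1.55/3.6) × (16.4 − 8.39) = 11.839 kN/m³.
q_ult = q·N_q + 0.5·γ·B·N_γ·s_γ
     = 27.88 × 39.222 + 0.5 × 11.839 × 3.6 × 42.1 × 0.85
     = 1093.5 + 762.57 = 1856.1 kPa.

q_ult ≈ 1860 kPa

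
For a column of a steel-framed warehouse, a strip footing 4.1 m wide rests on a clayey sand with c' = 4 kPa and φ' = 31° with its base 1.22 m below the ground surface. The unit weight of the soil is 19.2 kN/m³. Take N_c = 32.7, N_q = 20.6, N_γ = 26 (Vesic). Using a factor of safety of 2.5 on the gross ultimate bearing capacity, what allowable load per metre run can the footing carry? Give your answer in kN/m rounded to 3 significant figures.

≈ 2680 kN/m

q = γ·D_f = 19.2 × 1.22 = 23.424 kPa.
c·N_c = 4 × 32.7 = 130.8 kPa
q·N_q = 23.424 × 20.6 = 482.53 kPa
0.5·γ·B·N_γ = 0.5 × 19.2 × 4.1 × 26 = 1023.4 kPa
q_ult = 130.8 + 482.53 + 1023.4 = 1636.7 kPa.
Gross allowable pressure q_all = 1636.7 / 2.5 = 654.68 kPa.
Allowable wall load = q_all × B = 654.68 × 4.1 = 2684.2 kN per metre run.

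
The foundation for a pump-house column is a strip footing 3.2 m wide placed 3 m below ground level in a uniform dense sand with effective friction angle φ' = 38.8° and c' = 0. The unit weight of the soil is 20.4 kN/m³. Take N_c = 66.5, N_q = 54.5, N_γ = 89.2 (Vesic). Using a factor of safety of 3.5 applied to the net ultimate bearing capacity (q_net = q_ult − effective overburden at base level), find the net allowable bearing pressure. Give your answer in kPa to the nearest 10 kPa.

q_all(net) ≈ 1770 kPa

Overburden at base level: q = 20.4 × 3 = 61.2 kPa.
Surcharge term q·N_q = 61.2 × 54.5 = 3335.4 kPa; self-weight term 0.5·γ·B·N_γ = 0.5 × 20.4 × 3.2 × 89.2 = 2911.5 kPa.
q_ult = 3335.4 + 2911.5 = 6246.9 kPa.
Net ultimate: q_net = 6246.9 − 61.2 = 6185.7 kPa.
q_all(net) = 6185.7 / 3.5 = 1767.3 kPa.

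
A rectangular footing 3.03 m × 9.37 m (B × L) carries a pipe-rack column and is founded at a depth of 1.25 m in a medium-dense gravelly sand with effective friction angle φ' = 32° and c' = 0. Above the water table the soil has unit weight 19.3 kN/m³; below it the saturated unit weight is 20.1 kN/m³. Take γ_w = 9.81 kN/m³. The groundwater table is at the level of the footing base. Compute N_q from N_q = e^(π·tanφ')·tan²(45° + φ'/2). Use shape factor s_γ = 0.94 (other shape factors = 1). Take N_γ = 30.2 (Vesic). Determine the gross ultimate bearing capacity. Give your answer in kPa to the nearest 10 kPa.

tan32° = 0.6249, so N_q = e^(π×0.6249)·tan²(61°) = 7.121 × 3.255 = 23.18.
Overburden at base level: q = 19.3 × 1.25 = 24.125 kPa.
Below the base the soil is submerged, so the ½γBN_γ term uses γ' = 20.1 − 9.81 = 10.29 kN/m³.
Surcharge term q·N_q = 24.125 × 23.177 = 559.14 kPa; self-weight term 0.5·γ·B·N_γ·s_γ = 0.5 × 10.29 × 3.03 × 30.2 × 0.94 = 442.55 kPa.
q_ult = 559.14 + 442.55 = 1001.7 kPa.

q_ult ≈ 1000 kPa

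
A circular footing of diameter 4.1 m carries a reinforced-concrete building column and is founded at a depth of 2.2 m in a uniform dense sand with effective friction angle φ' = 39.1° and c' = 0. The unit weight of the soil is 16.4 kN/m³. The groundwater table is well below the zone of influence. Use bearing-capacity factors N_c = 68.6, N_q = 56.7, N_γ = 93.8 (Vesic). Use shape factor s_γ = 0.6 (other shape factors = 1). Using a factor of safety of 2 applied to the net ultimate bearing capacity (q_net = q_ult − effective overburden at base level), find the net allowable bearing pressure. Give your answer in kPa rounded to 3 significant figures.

q_all(net) ≈ 1950 kPa

Overburden at base level: q = 16.4 × 2.2 = 36.08 kPa.
Surcharge term q·N_q = 36.08 × 56.7 = 2045.7 kPa; self-weight term 0.5·γ·B·N_γ·s_γ = 0.5 × 16.4 × 4.1 × 93.8 × 0.6 = 1892.1 kPa.
q_ult = 2045.7 + 1892.1 = 3937.9 kPa.
Net ultimate: q_net = 3937.9 − 36.08 = 3901.8 kPa.
q_all(net) = 3901.8 / 2 = 1950.9 kPa.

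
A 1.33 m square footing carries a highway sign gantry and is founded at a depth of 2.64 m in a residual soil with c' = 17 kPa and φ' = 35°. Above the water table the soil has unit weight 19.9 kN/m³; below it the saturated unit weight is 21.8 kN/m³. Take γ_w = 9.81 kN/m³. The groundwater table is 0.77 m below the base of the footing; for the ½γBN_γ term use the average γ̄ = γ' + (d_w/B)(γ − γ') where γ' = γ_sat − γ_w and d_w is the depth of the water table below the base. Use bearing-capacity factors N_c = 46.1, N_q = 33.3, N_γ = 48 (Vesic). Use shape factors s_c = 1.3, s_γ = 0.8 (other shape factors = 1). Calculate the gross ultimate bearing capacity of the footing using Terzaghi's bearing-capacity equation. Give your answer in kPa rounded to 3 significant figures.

Overburden at base level: q = 19.9 × 2.64 = 52.536 kPa.
The water table is 0.77 m below the base (< B = 1.33 m), so the ½γBN_γ term uses γ̄ = γ' + (d_w/B)(γ − γ') = 11.99 + (0.77/1.33)(19.9 − 11.99) = 16.569 kN/m³.
Cohesion term c·N_c·s_c = 17 × 46.1 × 1.3 = 1018.8 kPa; surcharge term q·N_q = 52.536 × 33.3 = 1749.4 kPa; self-weight term 0.5·γ·B·N_γ·s_γ = 0.5 × 16.569 × 1.33 × 48 × 0.8 = 423.12 kPa.
q_ult = 1018.8 + 1749.4 + 423.12 = 3191.4 kPa.

q_ult ≈ 3190 kPa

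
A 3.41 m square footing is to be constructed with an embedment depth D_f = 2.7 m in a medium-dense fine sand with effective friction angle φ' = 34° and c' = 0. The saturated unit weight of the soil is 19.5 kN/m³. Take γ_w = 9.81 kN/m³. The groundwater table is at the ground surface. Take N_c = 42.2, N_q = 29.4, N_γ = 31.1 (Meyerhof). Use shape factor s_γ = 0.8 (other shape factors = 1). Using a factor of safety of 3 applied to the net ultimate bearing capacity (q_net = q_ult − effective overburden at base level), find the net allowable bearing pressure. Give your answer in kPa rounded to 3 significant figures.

With the water table at the surface the whole profile is submerged: γ' = 19.5 − 9.81 = 9.69 kN/m³, so q = γ'·D_f = 26.163 kPa; the same γ' applies in the ½γBN_γ term.
q_ult = q·N_q + 0.5·γ·B·N_γ·s_γ
     = 26.163 × 29.4 + 0.5 × 9.69 × 3.41 × 31.1 × 0.8
     = 769.19 + 411.05 = 1180.2 kPa.
Net ultimate: q_net = 1180.2 − 26.163 = 1154.1 kPa.
q_all(net) = 1154.1 / 3 = 384.69 kPa.

q_all(net) ≈ 385 kPa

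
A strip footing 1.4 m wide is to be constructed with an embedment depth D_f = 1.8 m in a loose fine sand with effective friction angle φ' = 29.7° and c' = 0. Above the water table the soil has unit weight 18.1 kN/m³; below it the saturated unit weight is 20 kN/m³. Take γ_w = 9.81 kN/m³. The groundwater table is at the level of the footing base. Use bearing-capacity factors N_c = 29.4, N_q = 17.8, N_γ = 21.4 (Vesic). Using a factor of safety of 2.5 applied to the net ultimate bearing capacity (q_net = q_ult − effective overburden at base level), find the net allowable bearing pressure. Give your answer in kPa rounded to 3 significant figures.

q_all(net) ≈ 280 kPa

q = γ·D_f = 18.1 × 1.8 = 32.58 kPa.
For the ½γBN_γ term take γ' = 20 − 9.81 = 10.19 kN/m³ (soil below base is submerged).
q·N_q = 32.58 × 17.8 = 579.92 kPa
0.5·γ·B·N_γ = 0.5 × 10.19 × 1.4 × 21.4 = 152.65 kPa
q_ult = 579.92 + 152.65 = 732.57 kPa.
Net ultimate: q_net = 732.57 − 32.58 = 699.99 kPa.
q_all(net) = 699.99 / 2.5 = 280 kPa.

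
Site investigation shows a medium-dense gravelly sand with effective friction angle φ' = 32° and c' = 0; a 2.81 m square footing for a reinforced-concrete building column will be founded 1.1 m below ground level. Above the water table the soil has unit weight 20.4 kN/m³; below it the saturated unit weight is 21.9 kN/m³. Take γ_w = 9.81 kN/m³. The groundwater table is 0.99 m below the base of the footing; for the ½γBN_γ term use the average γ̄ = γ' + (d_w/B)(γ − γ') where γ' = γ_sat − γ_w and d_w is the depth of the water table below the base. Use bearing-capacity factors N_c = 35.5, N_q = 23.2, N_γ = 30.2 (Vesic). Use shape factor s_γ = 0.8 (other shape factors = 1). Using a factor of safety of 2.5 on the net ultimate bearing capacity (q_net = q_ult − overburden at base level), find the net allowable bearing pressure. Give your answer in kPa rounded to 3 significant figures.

Overburden at base level: q = 20.4 × 1.1 = 22.44 kPa.
The water table is 0.99 m below the base (< B = 2.81 m), so the ½γBN_γ term uses γ̄ = γ' + (d_w/B)(γ − γ') = 12.09 + (0.99/2.81)(20.4 − 12.09) = 15.018 kN/m³.
Surcharge term q·N_q = 22.44 × 23.2 = 520.61 kPa; self-weight term 0.5·γ·B·N_γ·s_γ = 0.5 × 15.018 × 2.81 × 30.2 × 0.8 = 509.77 kPa.
q_ult = 520.61 + 509.77 = 1030.4 kPa.
q_net = 1030.4 − 22.44 = 1007.9 kPa.
q_all(net) = 1007.9 / 2.5 = 403.18 kPa.

q_all(net) ≈ 403 kPa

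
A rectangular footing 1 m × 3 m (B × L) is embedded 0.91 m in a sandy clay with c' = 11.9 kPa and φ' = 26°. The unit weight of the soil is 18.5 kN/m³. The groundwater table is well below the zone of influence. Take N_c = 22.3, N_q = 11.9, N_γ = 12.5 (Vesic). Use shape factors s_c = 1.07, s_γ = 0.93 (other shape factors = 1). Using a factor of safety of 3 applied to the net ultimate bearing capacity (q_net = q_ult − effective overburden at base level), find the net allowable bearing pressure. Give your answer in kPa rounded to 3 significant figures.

q_all(net) ≈ 192 kPa

Overburden at base level: q = 18.5 × 0.91 = 16.835 kPa.
Cohesion term c·N_c·s_c = 11.9 × 22.3 × 1.07 = 283.95 kPa; surcharge term q·N_q = 16.835 × 11.9 = 200.34 kPa; self-weight term 0.5·γ·B·N_γ·s_γ = 0.5 × 18.5 × 1 × 12.5 × 0.93 = 107.53 kPa.
q_ult = 283.95 + 200.34 + 107.53 = 591.81 kPa.
Net ultimate: q_net = 591.81 − 16.835 = 574.98 kPa.
q_all(net) = 574.98 / 3 = 191.66 kPa.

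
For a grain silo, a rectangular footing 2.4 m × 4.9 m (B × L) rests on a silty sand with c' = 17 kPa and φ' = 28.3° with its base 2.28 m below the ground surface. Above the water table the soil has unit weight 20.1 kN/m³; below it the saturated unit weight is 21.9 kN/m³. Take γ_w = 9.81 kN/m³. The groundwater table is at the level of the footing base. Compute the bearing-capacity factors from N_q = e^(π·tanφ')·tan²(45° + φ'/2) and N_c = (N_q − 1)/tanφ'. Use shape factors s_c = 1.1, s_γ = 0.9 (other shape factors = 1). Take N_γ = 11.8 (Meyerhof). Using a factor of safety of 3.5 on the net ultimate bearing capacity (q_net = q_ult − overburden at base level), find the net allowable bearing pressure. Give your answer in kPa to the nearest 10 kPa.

q_all(net) ≈ 370 kPa

N_q = e^(π·tan28.3°)·tan²(59.15°) = 15.21; N_c = (N_q − 1)/tanφ' = 26.4.
q = γ·D_f = 20.1 × 2.28 = 45.828 kPa.
For the ½γBN_γ term take γ' = 21.9 − 9.81 = 12.09 kN/m³ (soil below base is submerged).
c·N_c·s_c = 17 × 26.399 × 1.1 = 493.66 kPa
q·N_q = 45.828 × 15.214 = 697.24 kPa
0.5·γ·B·N_γ·s_γ = 0.5 × 12.09 × 2.4 × 11.8 × 0.9 = 154.07 kPa
q_ult = 493.66 + 697.24 + 154.07 = 1345 kPa.
q_net = 1345 − 45.828 = 1299.1 kPa.
q_all(net) = 1299.1 / 3.5 = 371.18 kPa.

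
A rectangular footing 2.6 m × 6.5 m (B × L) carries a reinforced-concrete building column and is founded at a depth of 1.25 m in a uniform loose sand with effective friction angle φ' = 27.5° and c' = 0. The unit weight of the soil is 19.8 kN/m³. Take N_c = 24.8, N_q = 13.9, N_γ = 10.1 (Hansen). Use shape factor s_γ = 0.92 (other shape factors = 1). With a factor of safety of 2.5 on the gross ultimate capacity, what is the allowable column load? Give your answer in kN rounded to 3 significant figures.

Overburden at base level: q = 19.8 × 1.25 = 24.75 kPa.
Surcharge term q·N_q = 24.75 × 13.9 = 344.03 kPa; self-weight term 0.5·γ·B·N_γ·s_γ = 0.5 × 19.8 × 2.6 × 10.1 × 0.92 = 239.18 kPa.
q_ult = 344.03 + 239.18 = 583.2 kPa.
Gross allowable pressure q_all = 583.2 / 2.5 = 233.28 kPa.
Footing area = 16.9 m², so allowable column load = 233.28 × 16.9 = 3942.4 kN.

P_all ≈ 3940 kN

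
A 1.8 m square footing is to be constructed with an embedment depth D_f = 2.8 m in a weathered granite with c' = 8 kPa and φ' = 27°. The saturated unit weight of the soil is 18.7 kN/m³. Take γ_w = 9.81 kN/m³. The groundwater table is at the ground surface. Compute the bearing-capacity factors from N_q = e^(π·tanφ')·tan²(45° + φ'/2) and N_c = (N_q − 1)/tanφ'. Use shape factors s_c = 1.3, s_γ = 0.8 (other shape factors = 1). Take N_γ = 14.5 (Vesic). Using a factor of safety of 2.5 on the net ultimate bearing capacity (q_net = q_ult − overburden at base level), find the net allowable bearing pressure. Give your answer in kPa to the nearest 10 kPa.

q_all(net) ≈ 260 kPa

N_q = e^(π·tan27°)·tan²(58.5°) = 13.2; N_c = (N_q − 1)/tanφ' = 23.94.
With the water table at the surface the whole profile is submerged: γ' = 18.7 − 9.81 = 8.89 kN/m³, so q = γ'·D_f = 24.892 kPa; the same γ' applies in the ½γBN_γ term.
q_ult = c·N_c·s_c + q·N_q + 0.5·γ·B·N_γ·s_γ
     = 8 × 23.942 × 1.3 + 24.892 × 13.199 + 0.5 × 8.89 × 1.8 × 14.5 × 0.8
     = 249 + 328.55 + 92.812 = 670.36 kPa.
q_net = 670.36 − 24.892 = 645.47 kPa.
q_all(net) = 645.47 / 2.5 = 258.19 kPa.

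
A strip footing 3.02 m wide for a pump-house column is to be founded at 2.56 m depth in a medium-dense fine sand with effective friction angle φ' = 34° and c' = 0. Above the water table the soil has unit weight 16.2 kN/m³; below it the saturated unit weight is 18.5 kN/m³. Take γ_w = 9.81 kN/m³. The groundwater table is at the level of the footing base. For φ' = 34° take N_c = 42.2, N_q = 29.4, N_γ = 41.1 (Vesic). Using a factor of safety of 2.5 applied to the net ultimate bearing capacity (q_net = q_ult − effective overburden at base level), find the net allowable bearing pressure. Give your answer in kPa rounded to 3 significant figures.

q_all(net) ≈ 687 kPa

Overburden at base level: q = 16.2 × 2.56 = 41.472 kPa.
Below the base the soil is submerged, so the ½γBN_γ term uses γ' = 18.5 − 9.81 = 8.69 kN/m³.
Surcharge term q·N_q = 41.472 × 29.4 = 1219.3 kPa; self-weight term 0.5·γ·B·N_γ = 0.5 × 8.69 × 3.02 × 41.1 = 539.31 kPa.
q_ult = 1219.3 + 539.31 = 1758.6 kPa.
Net ultimate: q_net = 1758.6 − 41.472 = 1717.1 kPa.
q_all(net) = 1717.1 / 2.5 = 686.85 kPa.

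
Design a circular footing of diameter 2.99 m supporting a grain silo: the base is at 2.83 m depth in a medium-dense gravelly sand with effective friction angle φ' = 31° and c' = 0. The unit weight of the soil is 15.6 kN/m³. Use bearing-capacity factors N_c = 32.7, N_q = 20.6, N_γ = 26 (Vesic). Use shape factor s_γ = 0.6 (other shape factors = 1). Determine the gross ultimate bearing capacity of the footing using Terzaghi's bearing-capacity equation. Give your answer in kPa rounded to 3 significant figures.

Effective surcharge at the founding depth q = γ·D_f = 15.6 × 2.83 = 44.148 kPa.
q_ult = q·N_q + 0.5·γ·B·N_γ·s_γ
     = 44.148 × 20.6 + 0.5 × 15.6 × 2.99 × 26 × 0.6
     = 909.45 + 363.82 = 1273.3 kPa.

q_ult ≈ 1270 kPa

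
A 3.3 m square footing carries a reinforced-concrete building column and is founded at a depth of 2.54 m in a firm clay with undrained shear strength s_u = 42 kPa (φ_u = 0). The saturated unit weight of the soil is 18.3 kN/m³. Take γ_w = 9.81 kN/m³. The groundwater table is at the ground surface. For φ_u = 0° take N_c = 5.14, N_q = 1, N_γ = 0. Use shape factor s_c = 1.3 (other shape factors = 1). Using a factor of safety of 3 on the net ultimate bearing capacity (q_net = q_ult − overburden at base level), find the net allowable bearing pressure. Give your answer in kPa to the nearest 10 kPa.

q_all(net) ≈ 90 kPa

Water table at ground surface, so effective unit weight γ' = 18.3 − 9.81 = 8.49 kN/m³ is used throughout; overburden q = 8.49 × 2.54 = 21.565 kPa.
Cohesion term c·N_c·s_c = 42 × 5.14 × 1.3 = 280.64 kPa; surcharge term q·N_q = 21.565 × 1 = 21.565 kPa.
q_ult = 280.64 + 21.565 = 302.21 kPa.
q_net = 302.21 − 21.565 = 280.64 kPa.
q_all(net) = 280.64 / 3 = 93.548 kPa.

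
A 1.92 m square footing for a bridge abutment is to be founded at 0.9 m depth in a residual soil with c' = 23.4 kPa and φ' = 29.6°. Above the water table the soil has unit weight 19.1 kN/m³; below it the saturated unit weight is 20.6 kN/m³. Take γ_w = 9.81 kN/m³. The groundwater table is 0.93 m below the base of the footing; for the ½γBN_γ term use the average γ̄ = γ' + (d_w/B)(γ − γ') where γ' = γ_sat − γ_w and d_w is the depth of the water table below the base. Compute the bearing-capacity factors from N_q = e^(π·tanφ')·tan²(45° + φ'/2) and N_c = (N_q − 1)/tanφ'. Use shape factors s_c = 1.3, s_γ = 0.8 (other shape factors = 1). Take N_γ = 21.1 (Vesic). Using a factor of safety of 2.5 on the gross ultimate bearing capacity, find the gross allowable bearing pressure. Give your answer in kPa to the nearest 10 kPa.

q_all ≈ 570 kPa

N_q = e^(π·tan29.6°)·tan²(59.8°) = 17.59; N_c = (N_q − 1)/tanφ' = 29.2.
q = γ·D_f = 19.1 × 0.9 = 17.19 kPa.
γ' = 10.79 kN/m³; averaging over the depth B below the base, γ̄ = γ' + (d_w/B)(γ − γ') = 14.815 kN/m³.
c·N_c·s_c = 23.4 × 29.199 × 1.3 = 888.25 kPa
q·N_q = 17.19 × 17.588 = 302.33 kPa
0.5·γ·B·N_γ·s_γ = 0.5 × 14.815 × 1.92 × 21.1 × 0.8 = 240.08 kPa
q_ult = 888.25 + 302.33 + 240.08 = 1430.7 kPa.
q_all = 1430.7 / 2.5 = 572.26 kPa.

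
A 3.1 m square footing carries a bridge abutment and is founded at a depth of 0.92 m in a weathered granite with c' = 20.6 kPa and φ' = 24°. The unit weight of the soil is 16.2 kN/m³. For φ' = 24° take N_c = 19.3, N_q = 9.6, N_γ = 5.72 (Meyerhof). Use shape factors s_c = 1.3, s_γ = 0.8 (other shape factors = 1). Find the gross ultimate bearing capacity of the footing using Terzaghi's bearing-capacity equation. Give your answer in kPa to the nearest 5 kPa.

q = γ·D_f = 16.2 × 0.92 = 14.904 kPa.
c·N_c·s_c = 20.6 × 19.3 × 1.3 = 516.85 kPa
q·N_q = 14.904 × 9.6 = 143.08 kPa
0.5·γ·B·N_γ·s_γ = 0.5 × 16.2 × 3.1 × 5.72 × 0.8 = 114.9 kPa
q_ult = 516.85 + 143.08 + 114.9 = 774.84 kPa.

q_ult ≈ 775 kPa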